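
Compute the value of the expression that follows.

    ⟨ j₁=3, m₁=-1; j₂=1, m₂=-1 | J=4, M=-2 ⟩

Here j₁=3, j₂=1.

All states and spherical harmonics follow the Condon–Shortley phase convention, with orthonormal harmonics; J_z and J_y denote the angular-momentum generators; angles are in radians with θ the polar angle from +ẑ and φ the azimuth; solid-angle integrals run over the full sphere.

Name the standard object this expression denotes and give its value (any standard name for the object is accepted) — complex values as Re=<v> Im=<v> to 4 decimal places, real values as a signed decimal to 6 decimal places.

This is a Clebsch–Gordan (vector-coupling) coefficient.
√[9·0!6!2!/9! · 2!4!0!2!2!6!] = √(34560/7)
  +(−1)^0/∏(0,0,4,0,2,2)! = 1/96  (running 1/96)
⟨..|..⟩ = √(34560/7)·(1/96) = +0.731925

Clebsch–Gordan coefficient, +√(15/28) ≈ +0.731925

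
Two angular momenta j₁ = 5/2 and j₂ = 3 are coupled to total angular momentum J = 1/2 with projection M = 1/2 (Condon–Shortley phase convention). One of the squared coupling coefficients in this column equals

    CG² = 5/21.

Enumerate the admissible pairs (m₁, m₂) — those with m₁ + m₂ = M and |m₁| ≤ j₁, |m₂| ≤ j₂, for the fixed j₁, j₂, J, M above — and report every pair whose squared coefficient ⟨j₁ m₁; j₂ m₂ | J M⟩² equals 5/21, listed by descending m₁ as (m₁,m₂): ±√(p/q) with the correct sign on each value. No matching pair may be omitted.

(-3/2,2): +√(5/21)

Admissible pairs with m₁+m₂ = M = 1/2: (-5/2,3), (-3/2,2), (-1/2,1), (1/2,0), (3/2,-1), (5/2,-2)
  (m₁,m₂)=(5/2,-2): CG² = 1/21, CG = +√(1/21)
  (m₁,m₂)=(3/2,-1): CG² = 2/21, CG = −√(2/21)
  (m₁,m₂)=(1/2,0): CG² = 1/7, CG = +√(1/7)
  (m₁,m₂)=(-1/2,1): CG² = 4/21, CG = −√(4/21)
  (m₁,m₂)=(-3/2,2): CG² = 5/21, CG = +√(5/21)   ← matches the target
  (m₁,m₂)=(-5/2,3): CG² = 2/7, CG = −√(2/7)
Pairs with CG² = 5/21: (-3/2,2): +√(5/21)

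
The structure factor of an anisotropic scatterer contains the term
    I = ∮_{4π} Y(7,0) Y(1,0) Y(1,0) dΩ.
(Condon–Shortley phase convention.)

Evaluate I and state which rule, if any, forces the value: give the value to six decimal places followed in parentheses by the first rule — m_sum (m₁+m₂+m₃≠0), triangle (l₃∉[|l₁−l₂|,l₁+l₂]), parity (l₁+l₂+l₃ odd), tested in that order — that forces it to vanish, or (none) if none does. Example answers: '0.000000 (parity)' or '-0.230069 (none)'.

0.000000 (triangle)

|7−1|≤1≤7+1 violated ⇒ I = 0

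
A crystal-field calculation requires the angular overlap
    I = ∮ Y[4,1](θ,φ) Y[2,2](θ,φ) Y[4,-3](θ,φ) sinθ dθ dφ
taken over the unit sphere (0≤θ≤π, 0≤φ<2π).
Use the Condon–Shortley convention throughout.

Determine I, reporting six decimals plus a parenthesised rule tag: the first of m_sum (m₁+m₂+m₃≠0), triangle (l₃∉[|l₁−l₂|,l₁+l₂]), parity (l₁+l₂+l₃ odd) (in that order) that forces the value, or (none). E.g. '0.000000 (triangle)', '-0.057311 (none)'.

Checks pass: Σm=0; 10 even; l₃=4∈[2,6].
(2·4+1)(2·2+1)(2·4+1) = 405
Δ: 2! 6! 2! / 11! → 1/13860
sum: t=0:+1/192 t=1:−1/36 t=2:+1/192 = -5/288
3j²(4 2 4; 0 0 0) = Δ·Π!·Σ² = 20/693  (sign -1)
sum: t=2:+1/480 = 1/480
3j²(4 2 4; 1 2 -3) = Δ·Π!·Σ² = 3/110  (sign -1)
combine: 4πI² = 405·20/693·3/110 = 270/847
take √, sign +1: I = 0.15927046
No selection rule forces the value: the integral is nonzero (none).

0.159270 (none)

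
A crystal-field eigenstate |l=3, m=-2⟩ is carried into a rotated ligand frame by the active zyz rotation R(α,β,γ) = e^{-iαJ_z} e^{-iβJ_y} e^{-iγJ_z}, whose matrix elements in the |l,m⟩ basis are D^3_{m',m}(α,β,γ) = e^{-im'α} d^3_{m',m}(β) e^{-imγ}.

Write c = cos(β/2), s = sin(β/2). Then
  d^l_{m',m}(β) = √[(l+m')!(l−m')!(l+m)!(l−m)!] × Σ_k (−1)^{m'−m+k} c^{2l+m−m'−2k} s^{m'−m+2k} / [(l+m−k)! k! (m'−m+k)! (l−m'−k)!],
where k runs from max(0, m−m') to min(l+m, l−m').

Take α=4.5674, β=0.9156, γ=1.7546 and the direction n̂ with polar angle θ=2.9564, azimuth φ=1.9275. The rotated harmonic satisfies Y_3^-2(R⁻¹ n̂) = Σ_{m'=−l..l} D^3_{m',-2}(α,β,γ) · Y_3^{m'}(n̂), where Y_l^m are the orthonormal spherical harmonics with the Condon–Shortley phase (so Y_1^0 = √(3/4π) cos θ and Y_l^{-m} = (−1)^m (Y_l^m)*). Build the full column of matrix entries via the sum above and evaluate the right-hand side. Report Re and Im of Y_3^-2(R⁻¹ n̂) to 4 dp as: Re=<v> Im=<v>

Re=0.2839 Im=0.2053

Need the full column D^3_{m',-2} for m'=−3..3 at α=4.5674, β=0.9156, γ=1.7546.
cos(β/2)=0.897027, sin(β/2)=0.441976
d^3_{-3,-2}: single k=1 term ⇒ +0.628784;  D = -0.042323-0.627358i
d^3_{-2,-2}: k∈[0..1] ⇒ +0.520994 -0.632396 = -0.111401;  D = -0.111066-0.008639i
d^3_{-1,-2}: k∈[0..1] ⇒ -0.811757 +0.394132 = -0.417625;  D = +0.092205-0.407319i
d^3_{0,-2}: k∈[0..1] ⇒ +0.692755 -0.168177 = +0.524578;  D = -0.489531-0.188525i
d^3_{1,-2}: k∈[0..1] ⇒ -0.394132 +0.047841 = -0.346291;  D = -0.169836+0.301784i
d^3_{2,-2}: k∈[0..1] ⇒ +0.153523 -0.007454 = +0.146069;  D = +0.115610+0.089279i
d^3_{3,-2}: single k=0 term ⇒ -0.037057;  D = +0.026650-0.025750i
Y_3^{m'}(θ=2.9564,φ=1.9275) and Σ D·Y over m':
  (-0.0423-0.6274i)·(+0.0023+0.0013i)  (-0.1111-0.0086i)·(+0.0258-0.0223i)  (+0.0922-0.4073i)·(-0.0796-0.2136i)  (-0.4895-0.1885i)·(-0.6714+0.0000i)  (-0.1698+0.3018i)·(+0.0796-0.2136i)  (+0.1156+0.0893i)·(+0.0258+0.0223i)  (+0.0266-0.0257i)·(-0.0023+0.0013i)
Y_3^-2(R⁻¹ n̂) = +0.283869+0.205336i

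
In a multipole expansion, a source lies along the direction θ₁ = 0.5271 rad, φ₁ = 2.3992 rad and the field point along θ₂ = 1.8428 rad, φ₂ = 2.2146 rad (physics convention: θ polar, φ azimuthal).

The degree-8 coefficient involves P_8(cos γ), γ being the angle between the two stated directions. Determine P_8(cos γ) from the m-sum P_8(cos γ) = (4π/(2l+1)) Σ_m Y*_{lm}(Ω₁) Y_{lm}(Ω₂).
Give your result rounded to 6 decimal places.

-0.140114

Term-by-term m-sum for l=8 (normalisation 4π/17 = 0.739198):
  m=-8: (0.00199 + 0.00071j) × (0.16202 + 0.34590j) = 0.00008 + 0.00080j  (running Σ = 0.00008 + 0.00080j)
  m=-7: (-0.00676 - 0.01285j) × (0.41716 + 0.08707j) = -0.00170 - 0.00595j  (running Σ = -0.00163 - 0.00515j)
  m=-6: (-0.01588 + 0.06017j) × (0.01867 - 0.01642j) = 0.00069 + 0.00138j  (running Σ = -0.00093 - 0.00376j)
  m=-5: (0.15631 - 0.10027j) × (0.02686 + 0.34628j) = 0.03892 + 0.05143j  (running Σ = 0.03799 + 0.04767j)
  m=-4: (-0.38084 - 0.06617j) × (0.13222 + 0.08407j) = -0.04479 - 0.04077j  (running Σ = -0.00680 + 0.00691j)
  m=-3: (0.31308 + 0.40643j) × (-0.26031 + 0.09816j) = -0.12139 - 0.07506j  (running Σ = -0.12820 - 0.06816j)
  m=-2: (0.02426 - 0.28140j) × (-0.05776 + 0.19847j) = 0.05445 + 0.02107j  (running Σ = -0.07375 - 0.04709j)
  m=-1: (0.19612 - 0.17993j) × (-0.14560 - 0.19402j) = -0.06347 - 0.01185j  (running Σ = -0.13722 - 0.05894j)
  m=0: (-0.38627 + 0.00000j) × (-0.21975 + 0.00000j) = 0.08489 + 0.00000j  (running Σ = -0.05233 - 0.05894j)
  m=1: (-0.19612 - 0.17993j) × (0.14560 - 0.19402j) = -0.06347 + 0.01185j  (running Σ = -0.11580 - 0.04709j)
  m=2: (0.02426 + 0.28140j) × (-0.05776 - 0.19847j) = 0.05445 - 0.02107j  (running Σ = -0.06135 - 0.06816j)
  m=3: (-0.31308 + 0.40643j) × (0.26031 + 0.09816j) = -0.12139 + 0.07506j  (running Σ = -0.18275 + 0.00691j)
  m=4: (-0.38084 + 0.06617j) × (0.13222 - 0.08407j) = -0.04479 + 0.04077j  (running Σ = -0.22754 + 0.04767j)
  m=5: (-0.15631 - 0.10027j) × (-0.02686 + 0.34628j) = 0.03892 - 0.05143j  (running Σ = -0.18861 - 0.00376j)
  m=6: (-0.01588 - 0.06017j) × (0.01867 + 0.01642j) = 0.00069 - 0.00138j  (running Σ = -0.18792 - 0.00515j)
  m=7: (0.00676 - 0.01285j) × (-0.41716 + 0.08707j) = -0.00170 + 0.00595j  (running Σ = -0.18962 + 0.00080j)
  m=8: (0.00199 - 0.00071j) × (0.16202 - 0.34590j) = 0.00008 - 0.00080j  (running Σ = -0.18955 - 0.00000j)
Total Σ_m = -0.18955 - 0.00000j. Multiply by 0.739198: -0.14011 - 0.00000j. P_8(cos γ) = -0.140114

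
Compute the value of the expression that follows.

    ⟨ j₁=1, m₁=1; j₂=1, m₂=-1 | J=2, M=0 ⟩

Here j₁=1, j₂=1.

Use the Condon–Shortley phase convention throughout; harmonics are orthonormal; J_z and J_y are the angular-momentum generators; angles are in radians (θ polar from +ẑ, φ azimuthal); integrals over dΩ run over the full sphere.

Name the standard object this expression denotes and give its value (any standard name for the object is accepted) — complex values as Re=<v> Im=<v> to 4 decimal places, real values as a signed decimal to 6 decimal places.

This is a Clebsch–Gordan (vector-coupling) coefficient.
j₁+j₂−J=0  J+j₁−j₂=2  J−j₁+j₂=2  j₁+j₂+J+1=5
(j₁±m₁, j₂±m₂, J±M) = (2,0,0,2,2,2)
P² = 8/3
sum k=0..0:
  [0] +1/4 = 1/4
S = 1/4
C² = P²·S² = 1/6 ; C = +0.408248

Clebsch–Gordan coefficient, +√(1/6) ≈ +0.408248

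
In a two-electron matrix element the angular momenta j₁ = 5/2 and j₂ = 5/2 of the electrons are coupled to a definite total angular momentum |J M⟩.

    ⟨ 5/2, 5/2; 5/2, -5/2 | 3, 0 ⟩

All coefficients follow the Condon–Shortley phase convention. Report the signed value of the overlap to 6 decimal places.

+0.372678

j₁+j₂−J=2  J+j₁−j₂=3  J−j₁+j₂=3  j₁+j₂+J+1=9
(j₁±m₁, j₂±m₂, J±M) = (5,0,0,5,3,3)
P² = 720
sum k=0..0:
  [0] +1/72 = 1/72
S = 1/72
C² = P²·S² = 5/36 ; C = +0.372678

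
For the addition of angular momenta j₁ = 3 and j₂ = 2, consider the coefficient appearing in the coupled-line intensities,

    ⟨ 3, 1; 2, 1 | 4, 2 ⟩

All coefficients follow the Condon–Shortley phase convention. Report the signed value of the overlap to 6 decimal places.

−√(1/28) = -0.188982

√[9·1!5!3!/10! · 4!2!3!1!6!2!] = √(5184/7)
  +(−1)^0/∏(0,1,2,3,3,0)! = 1/72  (running 1/72)
  +(−1)^1/∏(1,0,1,2,4,1)! = -1/48  (running -1/144)
⟨..|..⟩ = √(5184/7)·(-1/144) = -0.188982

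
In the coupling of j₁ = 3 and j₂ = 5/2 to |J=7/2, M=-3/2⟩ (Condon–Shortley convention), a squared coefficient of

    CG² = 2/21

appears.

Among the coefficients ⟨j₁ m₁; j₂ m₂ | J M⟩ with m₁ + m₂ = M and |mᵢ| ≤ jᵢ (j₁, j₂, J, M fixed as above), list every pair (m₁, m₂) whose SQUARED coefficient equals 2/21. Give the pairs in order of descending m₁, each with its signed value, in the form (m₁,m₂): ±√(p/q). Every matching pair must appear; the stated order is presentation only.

Admissible pairs with m₁+m₂ = M = -3/2: (-3,3/2), (-2,1/2), (-1,-1/2), (0,-3/2), (1,-5/2)
  (m₁,m₂)=(1,-5/2): CG² = 8/21, CG = +√(8/21)
  (m₁,m₂)=(0,-3/2): CG² = 0/1, CG = 0
  (m₁,m₂)=(-1,-1/2): CG² = 5/21, CG = −√(5/21)
  (m₁,m₂)=(-2,1/2): CG² = 2/21, CG = +√(2/21)   ← matches the target
  (m₁,m₂)=(-3,3/2): CG² = 2/7, CG = +√(2/7)
Pairs with CG² = 2/21: (-2,1/2): +√(2/21)

(-2,1/2): +√(2/21)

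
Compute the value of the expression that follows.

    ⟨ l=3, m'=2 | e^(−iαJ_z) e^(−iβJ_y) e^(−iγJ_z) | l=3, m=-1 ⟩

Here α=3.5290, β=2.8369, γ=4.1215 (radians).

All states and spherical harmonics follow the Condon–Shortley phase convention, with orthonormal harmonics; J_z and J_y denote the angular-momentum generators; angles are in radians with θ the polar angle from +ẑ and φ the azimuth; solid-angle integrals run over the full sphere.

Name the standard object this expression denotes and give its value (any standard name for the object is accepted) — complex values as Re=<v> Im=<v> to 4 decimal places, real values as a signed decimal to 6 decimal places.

This is a Wigner D-matrix element — the rotation-matrix element ⟨l m'| R(α,β,γ) |l m⟩ in the angular-momentum basis.
Split into d^3_{2,-1}(β=2.8369) × two z-phases.
With c≡cos(β/2)=0.151758 and s≡sin(β/2)=0.988418, N=[120·1·2·24]^{1/2}=75.894664
The bounds max(0,m−m')=0 and min(l+m,l−m')=1 give 2 terms
  k=0: (−1)^3·75.8947/(12)·0.1518^3·0.9884^3 = -0.021345
  k=1: (−1)^4·75.8947/(24)·0.1518^1·0.9884^5 = +0.452745
d^3_{2,-1}(2.8369) = -0.021345 +0.452745 = +0.431399
D = (+0.714551-0.699584i)·(+0.431399)·(-0.557099-0.830446i) = -0.422358-0.087858i

Wigner D-matrix element, Re=-0.4224 Im=-0.0879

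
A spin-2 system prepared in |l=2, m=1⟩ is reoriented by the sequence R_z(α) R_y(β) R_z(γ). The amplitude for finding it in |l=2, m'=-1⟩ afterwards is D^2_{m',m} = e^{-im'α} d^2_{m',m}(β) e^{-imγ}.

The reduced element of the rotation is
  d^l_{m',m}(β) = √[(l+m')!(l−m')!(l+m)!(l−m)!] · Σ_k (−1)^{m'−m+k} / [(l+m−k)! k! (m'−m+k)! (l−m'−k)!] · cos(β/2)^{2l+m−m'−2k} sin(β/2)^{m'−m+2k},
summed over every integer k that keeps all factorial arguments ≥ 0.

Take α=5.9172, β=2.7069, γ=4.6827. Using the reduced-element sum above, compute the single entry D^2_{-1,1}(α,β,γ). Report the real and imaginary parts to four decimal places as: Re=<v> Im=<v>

Re=-0.2561 Im=-0.7327

First d^2_{-1,1}(β=2.7069), then the phase factors e^{-i(-1)α} and e^{-i(1)γ}:
c=cos(2.706900/2)=0.215639, s=sin(2.706900/2)=0.976473; N=√[1·6·6·1]=6.000000
k∈{2,3} keeps every argument non-negative
  k=2: (−1)^0·6.0000/(2)·0.2156^2·0.9765^2 = +0.133014
  k=3: (−1)^1·6.0000/(6)·0.2156^0·0.9765^4 = -0.909162
d^2_{-1,1}(2.7069) = +0.133014 -0.909162 = -0.776148
Phases: e^{-i·(-1)·5.9172}=+0.933772-0.357870i, e^{-i·(1)·4.6827}=-0.029685+0.999559i ⇒ D=-0.256123-0.732671i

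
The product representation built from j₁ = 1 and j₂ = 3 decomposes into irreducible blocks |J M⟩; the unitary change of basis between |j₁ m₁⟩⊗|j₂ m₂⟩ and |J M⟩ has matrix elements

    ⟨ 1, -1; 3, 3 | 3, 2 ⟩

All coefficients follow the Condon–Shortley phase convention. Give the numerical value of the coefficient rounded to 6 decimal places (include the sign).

−√(1/4) ≈ -0.500000

triangle: 1!·1!·5!/8! = 120/40320
(j±m)!: 0!·2!·6!·0!·5!·1! = 172800
prefactor² = (2J+1)·Δ·N² = 3600
  k=1: −1/(1!·0!·1!·5!·0!·0!) = -1/120
Σ = -1/120  ⇒  CG² = 3600·(-1/120)² = 1/4
CG = −√(1/4) = -0.500000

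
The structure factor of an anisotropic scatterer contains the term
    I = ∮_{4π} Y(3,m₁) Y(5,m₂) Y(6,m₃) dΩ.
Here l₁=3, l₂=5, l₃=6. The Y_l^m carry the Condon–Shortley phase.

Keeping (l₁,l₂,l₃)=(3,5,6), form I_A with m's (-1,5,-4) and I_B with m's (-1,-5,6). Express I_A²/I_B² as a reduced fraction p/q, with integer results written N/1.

6/11

Shared (l₁,l₂,l₃)=(3,5,6): N and (l;000)² cancel in I_A²/I_B².
A: Δ = 2!·4!·8!/15! = 1/675675; Racah Σ t=2..2: t=2:+1/322560 = 1/322560; ⇒ 3j(3 5 6; -1 5 -4)² = 18/1001, sgn +1
B: Δ = 2!·4!·8!/15! = 1/675675; Racah Σ t=0..0: t=0:+1/1935360 = 1/1935360; ⇒ 3j(3 5 6; -1 -5 6)² = 3/91, sgn +1
I_A²/I_B² = (18/1001)/(3/91) = 6/11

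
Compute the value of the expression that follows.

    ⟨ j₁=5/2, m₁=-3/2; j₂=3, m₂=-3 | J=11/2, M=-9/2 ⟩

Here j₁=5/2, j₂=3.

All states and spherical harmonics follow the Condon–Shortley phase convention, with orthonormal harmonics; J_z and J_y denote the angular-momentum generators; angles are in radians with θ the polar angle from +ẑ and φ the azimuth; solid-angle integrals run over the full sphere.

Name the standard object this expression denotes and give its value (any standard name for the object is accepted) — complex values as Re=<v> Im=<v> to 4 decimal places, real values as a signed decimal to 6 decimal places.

Clebsch–Gordan coefficient, +√(5/11) ≈ +0.674200

This is a Clebsch–Gordan (vector-coupling) coefficient.
triangle: 0!*5!*6!/12! = 86400/479001600
(j±m)!: 1!*4!*0!*6!*1!*10! = 62705664000
prefactor² = (2J+1)*Δ*N² = 1492992000/11
  k=0: +1/(0!*0!*4!*0!*1!*6!) = 1/17280
Σ = 1/17280  ⇒  CG² = 1492992000/11*(1/17280)² = 5/11
CG = +√(5/11) = +0.674200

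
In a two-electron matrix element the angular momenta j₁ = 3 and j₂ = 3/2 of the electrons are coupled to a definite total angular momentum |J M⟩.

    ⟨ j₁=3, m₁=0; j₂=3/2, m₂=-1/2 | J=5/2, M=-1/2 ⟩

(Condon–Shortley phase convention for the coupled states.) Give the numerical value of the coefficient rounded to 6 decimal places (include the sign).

-0.414039

triangle: 2!×4!×1!/8! = 48/40320
(j±m)!: 3!×3!×1!×2!×2!×3! = 864
prefactor² = (2J+1)×Δ×N² = 216/35
  k=0: +1/(0!×2!×3!×1!×1!×0!) = 1/12
  k=1: −1/(1!×1!×2!×0!×2!×1!) = -1/4
Σ = -1/6  ⇒  CG² = 216/35×(-1/6)² = 6/35
CG = −√(6/35) = -0.414039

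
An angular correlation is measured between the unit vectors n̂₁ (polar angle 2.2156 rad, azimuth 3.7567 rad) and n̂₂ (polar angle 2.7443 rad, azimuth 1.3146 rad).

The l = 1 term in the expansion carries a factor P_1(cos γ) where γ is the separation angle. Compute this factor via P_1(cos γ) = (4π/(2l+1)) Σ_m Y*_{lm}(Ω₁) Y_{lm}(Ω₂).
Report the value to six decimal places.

0.317610

Summing Y*_{l m}(θ₁,φ₁)·Y_{l m}(θ₂,φ₂) over m ∈ [−1, 1]; prefactor 4π/(2·1+1) = 4.188790:
  m=-1: (-0.225515-0.159337i) × (+0.033875-0.129317i) = -0.028244+0.023765i  (running Σ = -0.028244+0.023765i)
  m=0: (-0.293670-0.000000i) × (-0.450546+0.000000i) = +0.132312+0.000000i  (running Σ = +0.104068+0.023765i)
  m=1: (+0.225515-0.159337i) × (-0.033875-0.129317i) = -0.028244-0.023765i  (running Σ = +0.075824+0.000000i)
Accumulated sum +0.075824+0.000000i; after 4π/(2l+1) scaling, +0.317610+0.000000i ⇒ P_1 = 0.317610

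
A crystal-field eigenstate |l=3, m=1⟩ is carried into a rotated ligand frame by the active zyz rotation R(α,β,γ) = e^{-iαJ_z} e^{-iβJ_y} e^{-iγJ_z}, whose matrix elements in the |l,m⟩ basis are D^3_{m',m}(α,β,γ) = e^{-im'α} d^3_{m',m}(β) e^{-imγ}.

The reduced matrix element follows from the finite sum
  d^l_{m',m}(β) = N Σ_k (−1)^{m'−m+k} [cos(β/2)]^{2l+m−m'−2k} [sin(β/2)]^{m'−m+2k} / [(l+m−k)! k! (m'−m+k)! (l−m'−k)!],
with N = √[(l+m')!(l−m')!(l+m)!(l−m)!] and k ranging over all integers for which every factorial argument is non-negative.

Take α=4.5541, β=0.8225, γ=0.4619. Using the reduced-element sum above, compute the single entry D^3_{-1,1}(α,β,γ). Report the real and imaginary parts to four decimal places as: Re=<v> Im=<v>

Split into d^3_{-1,1}(β=0.8225) × two z-phases.
c=cos(0.822500/2)=0.916622, s=sin(0.822500/2)=0.399755; N=√[2·24·24·2]=48.000000
k: max(0,(1)−(-1))=2 … min(3+(1),3−(-1))=4
  k=2: (−1)^0·48.0000/(8)·0.9166^4·0.3998^2 = +0.676863
  k=3: (−1)^1·48.0000/(6)·0.9166^2·0.3998^4 = -0.171652
  k=4: (−1)^2·48.0000/(48)·0.9166^0·0.3998^6 = +0.004081
d^3_{-1,1}(0.8225) = +0.676863 -0.171652 +0.004081 = +0.509292
Attach z-rotation phases: D = e^{-i(-1)(4.5541)}·(+0.509292)·e^{-i(1)(0.4619)} = -0.295995-0.414446i

Re=-0.2960 Im=-0.4144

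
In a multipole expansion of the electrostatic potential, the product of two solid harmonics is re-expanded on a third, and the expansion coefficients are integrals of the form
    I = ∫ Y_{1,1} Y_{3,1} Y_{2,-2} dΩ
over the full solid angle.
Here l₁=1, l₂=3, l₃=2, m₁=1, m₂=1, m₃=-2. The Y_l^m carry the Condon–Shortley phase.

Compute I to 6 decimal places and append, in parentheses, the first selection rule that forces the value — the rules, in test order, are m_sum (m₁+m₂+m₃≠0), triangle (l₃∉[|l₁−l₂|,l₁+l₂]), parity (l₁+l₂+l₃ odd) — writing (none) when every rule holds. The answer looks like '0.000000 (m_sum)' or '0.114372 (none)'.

-0.082589 (none)

Checks pass: Σm=0; 6 even; l₃=2∈[2,4].
(2·1+1)(2·3+1)(2·2+1) = 105
Δ: 2! 0! 4! / 7! → 1/105
sum: t=1:−1/4 = -1/4
3j²(1 3 2; 0 0 0) = Δ·Π!·Σ² = 3/35  (sign -1)
sum: t=0:+1/48 = 1/48
3j²(1 3 2; 1 1 -2) = Δ·Π!·Σ² = 1/105  (sign +1)
combine: 4πI² = 105·3/35·1/105 = 3/35
take √, sign -1: I = -0.08258890
No selection rule forces the value: the integral is nonzero (none).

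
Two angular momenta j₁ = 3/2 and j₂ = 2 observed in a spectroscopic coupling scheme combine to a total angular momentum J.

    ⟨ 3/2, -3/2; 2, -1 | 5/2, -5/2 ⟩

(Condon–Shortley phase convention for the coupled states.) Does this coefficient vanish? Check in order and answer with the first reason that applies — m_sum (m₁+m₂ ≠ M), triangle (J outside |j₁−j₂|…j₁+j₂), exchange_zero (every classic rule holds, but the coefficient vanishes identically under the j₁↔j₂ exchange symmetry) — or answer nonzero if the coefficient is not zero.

nonzero

m-sum: m₁+m₂ = -3/2+(-1) = -5/2, M = -5/2  ✓
triangle: |j₁−j₂| = 1/2 ≤ J = 5/2 ≤ j₁+j₂ = 7/2  ✓
exchange: j₁≠j₂ or m₁≠m₂ — the exchange symmetry imposes no constraint here
value check: CG = −√(3/7) = -0.654654 ≠ 0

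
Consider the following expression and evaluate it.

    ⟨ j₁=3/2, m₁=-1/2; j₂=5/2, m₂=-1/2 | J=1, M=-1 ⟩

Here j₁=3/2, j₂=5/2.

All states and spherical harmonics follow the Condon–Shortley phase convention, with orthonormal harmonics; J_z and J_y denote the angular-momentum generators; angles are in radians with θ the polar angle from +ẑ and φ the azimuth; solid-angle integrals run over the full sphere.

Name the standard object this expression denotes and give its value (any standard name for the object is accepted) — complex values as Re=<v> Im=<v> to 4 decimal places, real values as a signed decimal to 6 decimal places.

This is a Clebsch–Gordan (vector-coupling) coefficient.
triangle: 3!*0!*2!/6! = 12/720
(j±m)!: 1!*2!*2!*3!*0!*2! = 48
prefactor² = (2J+1)*Δ*N² = 12/5
  k=2: +1/(2!*1!*0!*0!*0!*2!) = 1/4
Σ = 1/4  ⇒  CG² = 12/5*(1/4)² = 3/20
CG = +√(3/20) = +0.387298

Clebsch–Gordan coefficient, +√(3/20) ≈ +0.387298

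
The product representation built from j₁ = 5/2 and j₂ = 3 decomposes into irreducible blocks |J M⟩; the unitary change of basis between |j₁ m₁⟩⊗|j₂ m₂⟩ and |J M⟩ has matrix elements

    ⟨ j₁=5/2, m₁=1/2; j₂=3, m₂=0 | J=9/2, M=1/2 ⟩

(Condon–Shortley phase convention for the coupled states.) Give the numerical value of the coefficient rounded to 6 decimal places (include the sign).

√[10·1!4!5!/11! · 3!2!3!3!5!4!] = √(69120/77)
  +(−1)^0/∏(0,1,2,3,2,2)! = 1/48  (running 1/48)
  +(−1)^1/∏(1,0,1,2,3,3)! = -1/72  (running 1/144)
⟨..|..⟩ = √(69120/77)·(1/144) = +0.208063

+0.208063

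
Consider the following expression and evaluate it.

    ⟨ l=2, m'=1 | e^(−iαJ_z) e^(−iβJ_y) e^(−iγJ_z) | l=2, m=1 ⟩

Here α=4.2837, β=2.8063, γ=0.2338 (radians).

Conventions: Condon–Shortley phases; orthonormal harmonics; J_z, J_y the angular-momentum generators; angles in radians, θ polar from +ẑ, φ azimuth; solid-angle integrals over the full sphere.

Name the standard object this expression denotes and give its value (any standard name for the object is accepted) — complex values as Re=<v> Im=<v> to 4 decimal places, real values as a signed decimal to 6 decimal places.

This is a Wigner D-matrix element — the rotation-matrix element ⟨l m'| R(α,β,γ) |l m⟩ in the angular-momentum basis.
D^2_{1,1}(4.2837,2.8063,0.2338) = e^{-i·1·4.2837}·d^2_{1,1}(2.8063)·e^{-i·1·0.2338}. Compute d first:
Half-angle: c=0.166862, s=0.985980. N=√(6·1·6·1)=6.000000
The bounds max(0,m−m')=0 and min(l+m,l−m')=1 give 2 terms
  k=0: (−1)^0·6.0000/(6)·0.1669^4·0.9860^0 = +0.000775
  k=1: (−1)^1·6.0000/(2)·0.1669^2·0.9860^2 = -0.081203
d^2_{1,1}(2.8063) = +0.000775 -0.081203 = -0.080428
Attach z-rotation phases: D = e^{-i(1)(4.2837)}·(-0.080428)·e^{-i(1)(0.2338)} = +0.015575-0.078905i

Wigner D-matrix element, Re=0.0156 Im=-0.0789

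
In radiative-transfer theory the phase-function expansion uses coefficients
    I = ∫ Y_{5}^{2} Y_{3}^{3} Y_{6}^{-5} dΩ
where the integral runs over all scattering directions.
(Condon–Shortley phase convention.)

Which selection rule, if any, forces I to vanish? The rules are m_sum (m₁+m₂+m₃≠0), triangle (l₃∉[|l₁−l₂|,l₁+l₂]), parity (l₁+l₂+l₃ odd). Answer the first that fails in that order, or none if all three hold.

none

m₁+m₂+m₃ = 2 + 3 − 5 = 0  ✓
triangle: |5−3|=2 ≤ l₃=6 ≤ 5+3=8  ✓
parity: l₁+l₂+l₃ = 14 is even  ✓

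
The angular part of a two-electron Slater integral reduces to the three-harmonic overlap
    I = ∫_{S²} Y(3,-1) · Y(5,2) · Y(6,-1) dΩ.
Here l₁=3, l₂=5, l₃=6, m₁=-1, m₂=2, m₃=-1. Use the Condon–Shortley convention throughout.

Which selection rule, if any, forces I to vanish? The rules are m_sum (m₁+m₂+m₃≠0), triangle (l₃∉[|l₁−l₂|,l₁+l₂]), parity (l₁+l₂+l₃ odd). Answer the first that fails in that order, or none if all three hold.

none

Σmᵢ = 0  ✓
l₃∈[|l₁−l₂|,l₁+l₂]=[2,8], have l₃=6  ✓
Σlᵢ = 14 ⇒ even  ✓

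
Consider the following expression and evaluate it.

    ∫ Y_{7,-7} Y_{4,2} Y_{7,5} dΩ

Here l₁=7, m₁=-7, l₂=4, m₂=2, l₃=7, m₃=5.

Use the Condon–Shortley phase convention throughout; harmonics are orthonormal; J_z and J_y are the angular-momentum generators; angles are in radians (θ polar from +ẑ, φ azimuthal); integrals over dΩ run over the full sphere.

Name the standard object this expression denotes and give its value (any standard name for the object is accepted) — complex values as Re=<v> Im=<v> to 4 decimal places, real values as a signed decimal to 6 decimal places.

This is a Gaunt coefficient — the integral of a triple product of spherical harmonics over the sphere.
m-sum 0 ✓  L=18 even ✓  3≤7≤11 ✓
Π(2lᵢ+1) = 15×9×15 = 2025
triangle coeff Δ(7,4,7) = 1/58198140
Σ_t [0,4]: t=0:+1/17418240 t=1:−1/622080 t=2:+1/230400 t=3:−1/622080 t=4:+1/17418240 = 1/806400
(3j)²=2268/230945 [(7 4 7; 0 0 0)], sign=-1
Σ_t [4,4]: t=4:+1/348364800 = 1/348364800
(3j)²=11/646 [(7 4 7; -7 2 5)], sign=+1
⇒ 4πI² = 459270/1356277
I = (-1)√(459270/1356277/(4π)) = -0.16415530

Gaunt coefficient, -0.164155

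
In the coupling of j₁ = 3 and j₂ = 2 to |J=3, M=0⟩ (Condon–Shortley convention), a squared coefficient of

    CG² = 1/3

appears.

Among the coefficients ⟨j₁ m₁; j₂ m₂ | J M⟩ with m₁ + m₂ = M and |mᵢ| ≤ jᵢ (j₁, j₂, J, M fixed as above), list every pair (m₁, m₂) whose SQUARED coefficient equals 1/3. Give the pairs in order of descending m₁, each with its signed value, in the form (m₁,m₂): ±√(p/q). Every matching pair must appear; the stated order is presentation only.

Admissible pairs with m₁+m₂ = M = 0: (-2,2), (-1,1), (0,0), (1,-1), (2,-2)
  (m₁,m₂)=(2,-2): CG² = 1/3, CG = +√(1/3)   ← matches the target
  (m₁,m₂)=(1,-1): CG² = 1/30, CG = +√(1/30)
  (m₁,m₂)=(0,0): CG² = 4/15, CG = −√(4/15)
  (m₁,m₂)=(-1,1): CG² = 1/30, CG = +√(1/30)
  (m₁,m₂)=(-2,2): CG² = 1/3, CG = +√(1/3)   ← matches the target
Pairs with CG² = 1/3: (2,-2): +√(1/3); (-2,2): +√(1/3)

(2,-2): +√(1/3); (-2,2): +√(1/3)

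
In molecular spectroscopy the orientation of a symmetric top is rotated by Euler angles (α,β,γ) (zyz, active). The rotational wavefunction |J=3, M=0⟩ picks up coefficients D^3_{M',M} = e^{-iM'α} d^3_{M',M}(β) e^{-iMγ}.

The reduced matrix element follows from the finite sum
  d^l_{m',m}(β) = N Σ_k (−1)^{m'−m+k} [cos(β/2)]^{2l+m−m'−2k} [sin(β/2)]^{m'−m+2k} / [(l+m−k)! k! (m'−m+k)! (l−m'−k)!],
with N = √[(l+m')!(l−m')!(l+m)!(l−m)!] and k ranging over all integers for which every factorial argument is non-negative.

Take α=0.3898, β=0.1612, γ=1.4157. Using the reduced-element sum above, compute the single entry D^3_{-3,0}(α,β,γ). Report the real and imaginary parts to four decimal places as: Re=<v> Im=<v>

First d^3_{-3,0}(β=0.1612), then the phase factors e^{-i(-3)α} and e^{-i(0)γ}:
c=cos(0.161200/2)=0.996754, s=sin(0.161200/2)=0.080513; N=√[1·720·6·6]=160.996894
k: max(0,(0)−(-3))=3 … min(3+(0),3−(-3))=3
  k=3: (−1)^0·160.9969/(36)·0.9968^3·0.0805^3 = +0.002311
d^3_{-3,0}(0.1612) = +0.002311
Phases: e^{-i·(-3)·0.3898}=+0.390704+0.920516i, e^{-i·(0)·1.4157}=+1.000000+0.000000i ⇒ D=+0.000903+0.002128i

Re=0.0009 Im=0.0021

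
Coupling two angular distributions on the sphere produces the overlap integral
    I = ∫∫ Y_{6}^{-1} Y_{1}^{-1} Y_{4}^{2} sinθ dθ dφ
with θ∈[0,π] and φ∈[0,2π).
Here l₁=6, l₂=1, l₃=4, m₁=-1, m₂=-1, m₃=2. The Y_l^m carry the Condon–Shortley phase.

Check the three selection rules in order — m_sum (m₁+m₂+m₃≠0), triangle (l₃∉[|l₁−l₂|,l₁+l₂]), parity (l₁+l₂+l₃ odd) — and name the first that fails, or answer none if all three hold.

triangle

Σmᵢ = 0  ✓
l₃∈[|l₁−l₂|,l₁+l₂]=[5,7] required, l₃=4 fails  ✗
Σlᵢ = 11 ⇒ odd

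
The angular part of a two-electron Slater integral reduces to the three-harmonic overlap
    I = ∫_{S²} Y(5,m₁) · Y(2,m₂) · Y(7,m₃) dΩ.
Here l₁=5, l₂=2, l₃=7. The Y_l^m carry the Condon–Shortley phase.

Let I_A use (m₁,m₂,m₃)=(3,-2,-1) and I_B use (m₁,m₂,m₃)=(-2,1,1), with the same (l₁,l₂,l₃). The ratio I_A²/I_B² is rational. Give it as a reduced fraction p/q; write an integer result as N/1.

l's match ⇒ only the (l;m) 3-j factors differ between A and B.
A: triangle coeff Δ(5,2,7) = 1/15015; Σ_t [0,0]: t=0:+1/1935360 = 1/1935360; (3j)²=1/1001 [(5 2 7; 3 -2 -1)], sign=+1
B: triangle coeff Δ(5,2,7) = 1/15015; Σ_t [0,0]: t=0:+1/181440 = 1/181440; (3j)²=32/3003 [(5 2 7; -2 1 1)], sign=+1
I_A²/I_B² = (1/1001)/(32/3003) = 3/32

3/32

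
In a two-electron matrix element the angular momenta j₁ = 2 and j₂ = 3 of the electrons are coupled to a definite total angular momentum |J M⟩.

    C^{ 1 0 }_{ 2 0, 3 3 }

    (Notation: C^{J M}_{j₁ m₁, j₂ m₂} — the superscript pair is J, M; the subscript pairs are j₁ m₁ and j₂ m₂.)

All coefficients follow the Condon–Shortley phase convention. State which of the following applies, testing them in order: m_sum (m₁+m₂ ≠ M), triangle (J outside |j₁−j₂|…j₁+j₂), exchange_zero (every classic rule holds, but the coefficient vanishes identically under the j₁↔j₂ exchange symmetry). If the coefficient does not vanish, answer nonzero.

m_sum

m-sum: m₁+m₂ = 0+3 = 3, M = 0  ✗ ⇒ coefficient is 0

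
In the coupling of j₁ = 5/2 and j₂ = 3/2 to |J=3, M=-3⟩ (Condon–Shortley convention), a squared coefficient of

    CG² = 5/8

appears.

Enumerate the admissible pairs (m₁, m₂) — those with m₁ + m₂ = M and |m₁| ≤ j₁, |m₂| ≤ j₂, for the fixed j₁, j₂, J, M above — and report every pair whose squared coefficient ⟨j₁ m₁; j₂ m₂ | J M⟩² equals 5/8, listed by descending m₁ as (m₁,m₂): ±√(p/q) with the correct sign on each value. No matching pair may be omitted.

(-5/2,-1/2): −√(5/8)

Admissible pairs with m₁+m₂ = M = -3: (-5/2,-1/2), (-3/2,-3/2)
  (m₁,m₂)=(-3/2,-3/2): CG² = 3/8, CG = +√(3/8)
  (m₁,m₂)=(-5/2,-1/2): CG² = 5/8, CG = −√(5/8)   ← matches the target
Pairs with CG² = 5/8: (-5/2,-1/2): −√(5/8)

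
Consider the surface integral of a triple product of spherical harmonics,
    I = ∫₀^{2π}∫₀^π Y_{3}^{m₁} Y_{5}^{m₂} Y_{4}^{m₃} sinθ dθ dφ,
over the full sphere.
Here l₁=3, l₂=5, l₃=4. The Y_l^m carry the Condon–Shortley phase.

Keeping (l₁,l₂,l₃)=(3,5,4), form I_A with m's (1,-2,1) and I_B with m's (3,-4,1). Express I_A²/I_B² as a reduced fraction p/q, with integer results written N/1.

256/405

Same 3,5,4: normalisation and zero-m 3j drop out of the ratio.
A: Δ: 4! 2! 6! / 13! → 1/180180; sum: t=0:+1/1728 t=1:−1/288 t=2:+1/960 = -1/540; 3j²(3 5 4; 1 -2 1) = Δ·Π!·Σ² = 128/6435  (sign +1)
B: Δ: 4! 2! 6! / 13! → 1/180180; sum: t=0:+1/5760 = 1/5760; 3j²(3 5 4; 3 -4 1) = Δ·Π!·Σ² = 9/286  (sign -1)
I_A²/I_B² = (128/6435)/(9/286) = 256/405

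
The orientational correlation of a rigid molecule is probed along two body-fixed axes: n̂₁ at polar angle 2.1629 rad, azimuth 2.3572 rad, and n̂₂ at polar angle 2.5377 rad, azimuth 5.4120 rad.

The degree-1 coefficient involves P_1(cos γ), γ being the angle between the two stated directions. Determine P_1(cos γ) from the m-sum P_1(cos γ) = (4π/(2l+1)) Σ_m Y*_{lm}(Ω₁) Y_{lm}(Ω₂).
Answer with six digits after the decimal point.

Expand P_1 via completeness: Σ_{m} conj(Y_{1,m}) at Ω₁ times Y_{1,m} at Ω₂ —
  [-1]  conj(Y_{1,-1})(Ω₁) = -0.202917+0.202510i ; Y_{1,-1}(Ω₂) = +0.126330+0.150103i ; Δ = -0.056032-0.004875i
  [+0]  conj(Y_{1,0})(Ω₁) = -0.272693-0.000000i ; Y_{1,0}(Ω₂) = -0.402184+0.000000i ; Δ = +0.109673+0.000000i
  [+1]  conj(Y_{1,1})(Ω₁) = +0.202917+0.202510i ; Y_{1,1}(Ω₂) = -0.126330+0.150103i ; Δ = -0.056032+0.004875i
Total Σ_m = -0.002391+0.000000i. Multiply by 4.188790: -0.010015+0.000000i. P_1(cos γ) = -0.010015

-0.010015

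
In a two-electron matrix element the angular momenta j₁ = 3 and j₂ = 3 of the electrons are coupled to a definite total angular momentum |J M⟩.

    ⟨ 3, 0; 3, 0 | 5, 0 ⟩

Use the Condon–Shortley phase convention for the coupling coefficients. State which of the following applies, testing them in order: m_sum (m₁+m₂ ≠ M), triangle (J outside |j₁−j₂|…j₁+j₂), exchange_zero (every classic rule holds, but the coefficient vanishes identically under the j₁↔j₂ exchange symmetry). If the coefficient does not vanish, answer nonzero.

m-sum: m₁+m₂ = 0+0 = 0, M = 0  ✓
triangle: |j₁−j₂| = 0 ≤ J = 5 ≤ j₁+j₂ = 6  ✓
exchange: j₁=j₂ and m₁=m₂, and (−1)^(j₁+j₂−J) = (−1)^1 = −1 forces ⟨j₁m₁;j₂m₂|JM⟩ = −⟨j₂m₂;j₁m₁|JM⟩ = −⟨j₁m₁;j₂m₂|JM⟩ ⇒ the coefficient vanishes identically
Racah sum check: Σ_k collapses to 0 ⇒ CG = 0

exchange_zero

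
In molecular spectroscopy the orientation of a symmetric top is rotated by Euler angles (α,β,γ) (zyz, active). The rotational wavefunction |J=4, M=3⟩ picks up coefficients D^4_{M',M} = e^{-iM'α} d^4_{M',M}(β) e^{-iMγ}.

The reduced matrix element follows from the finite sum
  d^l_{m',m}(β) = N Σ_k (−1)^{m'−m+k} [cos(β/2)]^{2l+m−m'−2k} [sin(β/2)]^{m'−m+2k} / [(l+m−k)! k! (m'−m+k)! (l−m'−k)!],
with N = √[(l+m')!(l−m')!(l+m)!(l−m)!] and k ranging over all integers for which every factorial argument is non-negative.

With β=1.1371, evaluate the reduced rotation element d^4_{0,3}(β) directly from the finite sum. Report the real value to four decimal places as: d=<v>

d^4_{0,3}(β=1.1371) via the finite sum:
Half-angle: c=0.842683, s=0.538411. N=√(24·24·5040·1)=1703.830978
k: max(0,(3)−(0))=3 … min(4+(3),4−(0))=4
  k=3: (−1)^0·1703.8310/(144)·0.8427^5·0.5384^3 = +0.784739
  k=4: (−1)^1·1703.8310/(144)·0.8427^3·0.5384^5 = -0.320350
d^4_{0,3}(1.1371) = +0.784739 -0.320350 = +0.464389

d=0.4644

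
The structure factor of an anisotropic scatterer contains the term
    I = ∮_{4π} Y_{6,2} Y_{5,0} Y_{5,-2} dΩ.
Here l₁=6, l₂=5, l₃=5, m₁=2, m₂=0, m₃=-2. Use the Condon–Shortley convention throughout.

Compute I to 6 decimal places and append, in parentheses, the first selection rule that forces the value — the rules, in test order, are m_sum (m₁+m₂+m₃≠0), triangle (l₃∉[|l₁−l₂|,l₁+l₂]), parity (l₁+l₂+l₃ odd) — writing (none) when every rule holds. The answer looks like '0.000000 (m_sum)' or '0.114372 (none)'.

-0.043391 (none)

Checks pass: Σm=0; 16 even; l₃=5∈[1,11].
(2·6+1)(2·5+1)(2·5+1) = 1573
Δ: 6! 6! 4! / 17! → 1/28588560
sum: t=1:−1/345600 t=2:+1/13824 t=3:−1/5184 t=4:+1/13824 t=5:−1/345600 = -7/129600
3j²(6 5 5; 0 0 0) = Δ·Π!·Σ² = 80/7293  (sign +1)
sum: t=1:−1/103680 t=2:+1/13824 t=3:−1/17280 t=4:+1/207360 = 1/103680
3j²(6 5 5; 2 0 -2) = Δ·Π!·Σ² = 10/7293  (sign -1)
combine: 4πI² = 1573·80/7293·10/7293 = 800/33813
take √, sign -1: I = -0.04339086
No selection rule forces the value: the integral is nonzero (none).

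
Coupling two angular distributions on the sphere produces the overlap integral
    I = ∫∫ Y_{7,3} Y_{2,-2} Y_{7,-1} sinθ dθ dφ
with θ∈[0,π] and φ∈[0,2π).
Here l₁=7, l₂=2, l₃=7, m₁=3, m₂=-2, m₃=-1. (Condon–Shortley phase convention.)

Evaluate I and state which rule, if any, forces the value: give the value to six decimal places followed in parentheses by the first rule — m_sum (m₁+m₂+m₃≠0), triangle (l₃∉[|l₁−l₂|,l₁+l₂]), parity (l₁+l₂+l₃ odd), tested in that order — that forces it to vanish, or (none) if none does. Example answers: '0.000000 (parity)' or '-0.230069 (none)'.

Rules hold: Σm=0, L=16 even, 5≤7≤9.
N = 15·5·15 = 1125
Δ = 2!·12!·2!/17! = 1/185640
Racah Σ t=0..2: t=0:+1/2419200 t=1:−1/518400 t=2:+1/2419200 = -1/907200
⇒ 3j(7 2 7; 0 0 0)² = 56/3315, sgn +1
Racah Σ t=0..0: t=0:+1/3870720 = 1/3870720
⇒ 3j(7 2 7; 3 -2 -1)² = 135/6188, sgn +1
4πI² = N·(3j₀)²·(3jₘ)² = 20250/48841
I = +1·√(0.414611/4π) = 0.18164160
No selection rule forces the value: the integral is nonzero (none).

0.181642 (none)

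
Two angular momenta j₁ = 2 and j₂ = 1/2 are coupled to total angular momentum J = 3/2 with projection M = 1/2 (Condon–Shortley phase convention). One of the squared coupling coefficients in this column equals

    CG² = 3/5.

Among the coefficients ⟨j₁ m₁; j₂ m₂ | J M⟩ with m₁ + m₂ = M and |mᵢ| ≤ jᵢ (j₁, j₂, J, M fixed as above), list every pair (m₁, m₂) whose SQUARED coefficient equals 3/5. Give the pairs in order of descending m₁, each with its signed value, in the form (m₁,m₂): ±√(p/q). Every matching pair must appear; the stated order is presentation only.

(1,-1/2): +√(3/5)

Admissible pairs with m₁+m₂ = M = 1/2: (0,1/2), (1,-1/2)
  (m₁,m₂)=(1,-1/2): CG² = 3/5, CG = +√(3/5)   ← matches the target
  (m₁,m₂)=(0,1/2): CG² = 2/5, CG = −√(2/5)
Pairs with CG² = 3/5: (1,-1/2): +√(3/5)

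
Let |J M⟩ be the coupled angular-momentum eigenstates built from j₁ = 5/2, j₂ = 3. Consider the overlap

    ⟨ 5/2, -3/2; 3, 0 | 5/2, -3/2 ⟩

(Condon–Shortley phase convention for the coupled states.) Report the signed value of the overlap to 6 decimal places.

√[6·3!2!3!/9! · 1!4!3!3!1!4!] = √(864/35)
  +(−1)^2/∏(2,1,2,1,0,2)! = 1/8  (running 1/8)
  +(−1)^3/∏(3,0,1,0,1,3)! = -1/36  (running 7/72)
⟨..|..⟩ = √(864/35)·(7/72) = +0.483046

+√(7/30) ≈ +0.483046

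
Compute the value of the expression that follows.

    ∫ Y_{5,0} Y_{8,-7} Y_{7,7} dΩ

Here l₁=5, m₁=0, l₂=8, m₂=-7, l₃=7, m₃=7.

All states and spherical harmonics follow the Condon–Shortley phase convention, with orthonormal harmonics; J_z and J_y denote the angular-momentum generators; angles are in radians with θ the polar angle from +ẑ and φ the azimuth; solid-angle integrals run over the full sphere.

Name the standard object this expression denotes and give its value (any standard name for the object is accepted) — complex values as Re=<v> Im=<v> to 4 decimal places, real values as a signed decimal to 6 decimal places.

This is a Gaunt coefficient — the integral of a triple product of spherical harmonics over the sphere.
m-sum 0 ✓  L=20 even ✓  3≤7≤13 ✓
Π(2lᵢ+1) = 11×17×15 = 2805
triangle coeff Δ(5,8,7) = 1/814773960
Σ_t [1,5]: t=1:−1/87091200 t=2:+1/4976640 t=3:−1/2073600 t=4:+1/4976640 t=5:−1/87091200 = -1/9676800
(3j)²=360/46189 [(5 8 7; 0 0 0)], sign=+1
Σ_t [1,1]: t=1:−1/10450944000 = -1/10450944000
(3j)²=143/7752 [(5 8 7; 0 -7 7)], sign=-1
⇒ 4πI² = 2475/6137
I = (-1)√(2475/6137/(4π)) = -0.17914497

Gaunt coefficient, -0.179145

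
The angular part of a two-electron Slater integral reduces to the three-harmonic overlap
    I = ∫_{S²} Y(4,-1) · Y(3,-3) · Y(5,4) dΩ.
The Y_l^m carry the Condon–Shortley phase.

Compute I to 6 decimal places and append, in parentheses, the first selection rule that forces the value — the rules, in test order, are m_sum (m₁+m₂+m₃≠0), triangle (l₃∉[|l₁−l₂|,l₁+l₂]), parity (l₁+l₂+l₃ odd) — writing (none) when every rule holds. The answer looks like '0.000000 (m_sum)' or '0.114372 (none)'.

Rules hold: Σm=0, L=12 even, 1≤5≤7.
N = 9·7·11 = 693
Δ = 2!·6!·4!/13! = 1/180180
Racah Σ t=0..2: t=0:+1/576 t=1:−1/144 t=2:+1/576 = -1/288
⇒ 3j(4 3 5; 0 0 0)² = 20/1001, sgn +1
Racah Σ t=0..0: t=0:+1/5760 = 1/5760
⇒ 3j(4 3 5; -1 -3 4)² = 9/286, sgn -1
4πI² = N·(3j₀)²·(3jₘ)² = 810/1859
I = -1·√(0.435718/4π) = -0.18620781
No selection rule forces the value: the integral is nonzero (none).

-0.186208 (none)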